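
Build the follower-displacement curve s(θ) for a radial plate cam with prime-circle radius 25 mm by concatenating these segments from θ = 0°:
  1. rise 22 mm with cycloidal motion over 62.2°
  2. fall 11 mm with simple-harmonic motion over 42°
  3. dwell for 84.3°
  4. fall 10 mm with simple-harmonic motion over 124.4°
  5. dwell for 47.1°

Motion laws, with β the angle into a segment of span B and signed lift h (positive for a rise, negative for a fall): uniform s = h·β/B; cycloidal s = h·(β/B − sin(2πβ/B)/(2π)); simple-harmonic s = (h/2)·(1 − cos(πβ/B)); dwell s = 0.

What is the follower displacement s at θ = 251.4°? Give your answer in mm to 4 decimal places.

seg 1 [0°–62.2°] cycloidal, h=22: full span → s += 22 → s = 22.0000
seg 2 [62.2°–104.2°] simple-harmonic, h=-11: full span → s += -11 → s = 11.0000
seg 3 [104.2°–188.5°] dwell: s stays 11.0000
seg 4 [188.5°–312.9°] simple-harmonic, h=-10: θ=251.4° here. β=62.9, B=124.4. -10/2·(1 − cos(π·0.5056)) = -5.0884 → s = 5.9116

5.9116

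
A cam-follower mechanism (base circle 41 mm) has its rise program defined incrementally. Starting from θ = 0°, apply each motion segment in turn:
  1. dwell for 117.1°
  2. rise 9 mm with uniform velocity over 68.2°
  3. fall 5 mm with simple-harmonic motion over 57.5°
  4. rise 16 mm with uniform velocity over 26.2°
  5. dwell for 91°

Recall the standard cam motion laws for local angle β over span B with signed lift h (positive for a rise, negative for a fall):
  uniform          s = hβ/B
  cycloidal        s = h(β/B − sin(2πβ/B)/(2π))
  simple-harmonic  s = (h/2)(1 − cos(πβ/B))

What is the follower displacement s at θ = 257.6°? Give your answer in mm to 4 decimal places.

seg 1 [0°–117.1°] dwell: s stays 0.0000
seg 2 [117.1°–185.3°] uniform, h=9: full span → s += 9 → s = 9.0000
seg 3 [185.3°–242.8°] simple-harmonic, h=-5: full span → s += -5 → s = 4.0000
seg 4 [242.8°–269°] uniform, h=16: θ=257.6° here. β=14.8, B=26.2. 16·14.8/26.2 = 9.0382 → s = 13.0382

13.0382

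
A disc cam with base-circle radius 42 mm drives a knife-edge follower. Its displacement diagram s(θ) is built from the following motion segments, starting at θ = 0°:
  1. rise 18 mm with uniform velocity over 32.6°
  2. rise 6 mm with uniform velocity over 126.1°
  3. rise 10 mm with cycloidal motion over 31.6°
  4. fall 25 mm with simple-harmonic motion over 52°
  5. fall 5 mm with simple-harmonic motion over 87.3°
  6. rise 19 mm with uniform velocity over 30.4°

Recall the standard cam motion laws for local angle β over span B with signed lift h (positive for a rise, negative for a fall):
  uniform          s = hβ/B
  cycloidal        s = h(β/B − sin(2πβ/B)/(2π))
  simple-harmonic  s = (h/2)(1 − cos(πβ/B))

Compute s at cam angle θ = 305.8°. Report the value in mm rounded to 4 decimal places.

seg 1 [0°–32.6°] uniform, h=18: full span → s += 18 → s = 18.0000
seg 2 [32.6°–158.7°] uniform, h=6: full span → s += 6 → s = 24.0000
seg 3 [158.7°–190.3°] cycloidal, h=10: full span → s += 10 → s = 34.0000
seg 4 [190.3°–242.3°] simple-harmonic, h=-25: full span → s += -25 → s = 9.0000
seg 5 [242.3°–329.6°] simple-harmonic, h=-5: θ=305.8° here. β=63.5, B=87.3. -5/2·(1 − cos(π·0.7274)) = -4.1378 → s = 4.8622

4.8622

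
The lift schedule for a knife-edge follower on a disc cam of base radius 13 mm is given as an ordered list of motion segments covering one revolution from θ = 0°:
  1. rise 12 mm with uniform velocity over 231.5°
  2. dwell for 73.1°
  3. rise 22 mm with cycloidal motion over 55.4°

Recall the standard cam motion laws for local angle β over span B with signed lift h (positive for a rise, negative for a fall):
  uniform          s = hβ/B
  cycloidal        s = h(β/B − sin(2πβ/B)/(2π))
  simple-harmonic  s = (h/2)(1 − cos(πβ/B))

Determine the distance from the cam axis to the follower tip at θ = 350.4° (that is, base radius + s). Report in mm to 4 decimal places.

seg 1 [0°–231.5°] uniform, h=12: full span → s += 12 → s = 12.0000
seg 2 [231.5°–304.6°] dwell: s stays 12.0000
seg 3 [304.6°–360°] cycloidal, h=22: θ=350.4° here. β=45.8, B=55.4. 22·(0.8267 − sin(2π·0.8267)/(2π)) = 21.2902 → s = 33.2902
radial distance = base radius + s = 13 + 33.2902 = 46.2902

46.2902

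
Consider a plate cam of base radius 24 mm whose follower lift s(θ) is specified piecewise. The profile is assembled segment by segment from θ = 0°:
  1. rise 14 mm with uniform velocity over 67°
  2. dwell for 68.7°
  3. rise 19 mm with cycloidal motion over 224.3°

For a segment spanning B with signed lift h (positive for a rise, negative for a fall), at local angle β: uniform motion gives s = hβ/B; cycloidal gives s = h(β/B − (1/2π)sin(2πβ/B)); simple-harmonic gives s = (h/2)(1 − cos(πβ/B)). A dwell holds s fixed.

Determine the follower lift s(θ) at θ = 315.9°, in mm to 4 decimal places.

seg 1 [0°–67°] uniform, h=14: full span → s += 14 → s = 14.0000
seg 2 [67°–135.7°] dwell: s stays 14.0000
seg 3 [135.7°–360°] cycloidal, h=19: θ=315.9° here. β=180.2, B=224.3. 19·(0.8034 − sin(2π·0.8034)/(2π)) = 18.1198 → s = 32.1198

32.1198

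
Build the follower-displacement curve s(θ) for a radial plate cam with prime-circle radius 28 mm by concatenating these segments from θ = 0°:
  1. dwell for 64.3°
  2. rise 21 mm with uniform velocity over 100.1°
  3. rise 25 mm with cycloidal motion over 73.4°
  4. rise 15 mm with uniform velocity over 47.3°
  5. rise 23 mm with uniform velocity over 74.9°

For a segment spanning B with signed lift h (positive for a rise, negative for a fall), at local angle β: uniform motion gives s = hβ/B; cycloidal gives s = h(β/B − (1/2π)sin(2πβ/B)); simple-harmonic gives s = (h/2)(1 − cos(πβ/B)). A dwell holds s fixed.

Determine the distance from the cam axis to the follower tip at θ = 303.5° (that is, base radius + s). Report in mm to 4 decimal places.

seg 1 [0°–64.3°] dwell: s stays 0.0000
seg 2 [64.3°–164.4°] uniform, h=21: full span → s += 21 → s = 21.0000
seg 3 [164.4°–237.8°] cycloidal, h=25: full span → s += 25 → s = 46.0000
seg 4 [237.8°–285.1°] uniform, h=15: full span → s += 15 → s = 61.0000
seg 5 [285.1°–360°] uniform, h=23: θ=303.5° here. β=18.4, B=74.9. 23·18.4/74.9 = 5.6502 → s = 66.6502
radial distance = base radius + s = 28 + 66.6502 = 94.6502

94.6502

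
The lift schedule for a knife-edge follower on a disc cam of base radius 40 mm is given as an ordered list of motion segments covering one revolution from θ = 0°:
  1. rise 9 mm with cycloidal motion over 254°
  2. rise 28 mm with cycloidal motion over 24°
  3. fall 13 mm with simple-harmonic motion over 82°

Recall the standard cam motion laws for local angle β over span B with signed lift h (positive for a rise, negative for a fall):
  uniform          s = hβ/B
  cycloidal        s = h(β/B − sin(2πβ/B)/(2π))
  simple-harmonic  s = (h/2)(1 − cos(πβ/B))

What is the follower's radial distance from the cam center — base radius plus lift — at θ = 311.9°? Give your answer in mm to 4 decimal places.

seg 1 [0°–254°] cycloidal, h=9: full span → s += 9 → s = 9.0000
seg 2 [254°–278°] cycloidal, h=28: full span → s += 28 → s = 37.0000
seg 3 [278°–360°] simple-harmonic, h=-13: θ=311.9° here. β=33.9, B=82. -13/2·(1 − cos(π·0.4134)) = -4.7536 → s = 32.2464
radial distance = base radius + s = 40 + 32.2464 = 72.2464

72.2464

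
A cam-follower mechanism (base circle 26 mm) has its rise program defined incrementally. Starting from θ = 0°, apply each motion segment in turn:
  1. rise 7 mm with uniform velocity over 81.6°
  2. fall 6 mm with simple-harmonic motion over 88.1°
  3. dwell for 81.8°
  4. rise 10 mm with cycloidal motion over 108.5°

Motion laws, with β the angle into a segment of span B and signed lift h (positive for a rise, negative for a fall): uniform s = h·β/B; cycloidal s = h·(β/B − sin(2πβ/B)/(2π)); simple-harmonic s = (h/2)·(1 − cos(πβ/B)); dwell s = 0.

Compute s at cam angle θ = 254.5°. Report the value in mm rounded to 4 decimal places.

seg 1 [0°–81.6°] uniform, h=7: full span → s += 7 → s = 7.0000
seg 2 [81.6°–169.7°] simple-harmonic, h=-6: full span → s += -6 → s = 1.0000
seg 3 [169.7°–251.5°] dwell: s stays 1.0000
seg 4 [251.5°–360°] cycloidal, h=10: θ=254.5° here. β=3, B=108.5. 10·(0.0276 − sin(2π·0.0276)/(2π)) = 0.0014 → s = 1.0014

1.0014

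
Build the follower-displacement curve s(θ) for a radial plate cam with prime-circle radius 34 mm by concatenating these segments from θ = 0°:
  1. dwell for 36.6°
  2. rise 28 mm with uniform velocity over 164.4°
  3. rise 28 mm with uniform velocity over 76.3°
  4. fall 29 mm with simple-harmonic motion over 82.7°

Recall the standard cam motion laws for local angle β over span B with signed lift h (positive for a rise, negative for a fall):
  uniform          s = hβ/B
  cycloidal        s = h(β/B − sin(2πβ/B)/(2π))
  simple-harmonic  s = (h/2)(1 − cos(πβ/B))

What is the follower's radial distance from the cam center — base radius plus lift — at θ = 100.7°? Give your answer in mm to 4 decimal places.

seg 1 [0°–36.6°] dwell: s stays 0.0000
seg 2 [36.6°–201°] uniform, h=28: θ=100.7° here. β=64.1, B=164.4. 28·64.1/164.4 = 10.9173 → s = 10.9173
radial distance = base radius + s = 34 + 10.9173 = 44.9173

44.9173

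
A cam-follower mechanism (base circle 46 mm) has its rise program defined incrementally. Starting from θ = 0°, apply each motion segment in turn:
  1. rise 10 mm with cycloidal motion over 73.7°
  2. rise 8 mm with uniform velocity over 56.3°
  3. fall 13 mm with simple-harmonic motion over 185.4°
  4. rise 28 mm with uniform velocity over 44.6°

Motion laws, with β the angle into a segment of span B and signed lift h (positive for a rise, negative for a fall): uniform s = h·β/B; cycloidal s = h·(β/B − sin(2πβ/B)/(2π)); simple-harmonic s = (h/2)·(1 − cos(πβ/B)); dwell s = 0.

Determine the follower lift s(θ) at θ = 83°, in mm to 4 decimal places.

seg 1 [0°–73.7°] cycloidal, h=10: full span → s += 10 → s = 10.0000
seg 2 [73.7°–130°] uniform, h=8: θ=83° here. β=9.3, B=56.3. 8·9.3/56.3 = 1.3215 → s = 11.3215

11.3215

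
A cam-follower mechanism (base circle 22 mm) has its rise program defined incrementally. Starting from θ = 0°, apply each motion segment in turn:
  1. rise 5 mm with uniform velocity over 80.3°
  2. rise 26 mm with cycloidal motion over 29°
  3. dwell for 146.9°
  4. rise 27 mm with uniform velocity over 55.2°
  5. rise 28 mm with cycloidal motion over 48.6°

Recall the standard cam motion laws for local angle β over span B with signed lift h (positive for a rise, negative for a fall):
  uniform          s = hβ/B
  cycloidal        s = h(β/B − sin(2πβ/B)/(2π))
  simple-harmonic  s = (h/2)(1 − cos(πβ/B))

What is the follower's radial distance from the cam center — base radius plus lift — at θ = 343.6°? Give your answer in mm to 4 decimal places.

seg 1 [0°–80.3°] uniform, h=5: full span → s += 5 → s = 5.0000
seg 2 [80.3°–109.3°] cycloidal, h=26: full span → s += 26 → s = 31.0000
seg 3 [109.3°–256.2°] dwell: s stays 31.0000
seg 4 [256.2°–311.4°] uniform, h=27: full span → s += 27 → s = 58.0000
seg 5 [311.4°–360°] cycloidal, h=28: θ=343.6° here. β=32.2, B=48.6. 28·(0.6626 − sin(2π·0.6626)/(2π)) = 22.3518 → s = 80.3518
radial distance = base radius + s = 22 + 80.3518 = 102.3518

102.3518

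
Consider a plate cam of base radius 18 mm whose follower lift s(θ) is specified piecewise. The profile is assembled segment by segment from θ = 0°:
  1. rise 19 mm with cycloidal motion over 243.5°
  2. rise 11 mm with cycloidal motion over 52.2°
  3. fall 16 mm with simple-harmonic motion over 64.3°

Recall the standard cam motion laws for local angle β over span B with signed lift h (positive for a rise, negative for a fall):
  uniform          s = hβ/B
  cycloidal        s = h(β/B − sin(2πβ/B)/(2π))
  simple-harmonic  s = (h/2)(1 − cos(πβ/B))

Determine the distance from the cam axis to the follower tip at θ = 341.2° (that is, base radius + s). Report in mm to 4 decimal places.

seg 1 [0°–243.5°] cycloidal, h=19: full span → s += 19 → s = 19.0000
seg 2 [243.5°–295.7°] cycloidal, h=11: full span → s += 11 → s = 30.0000
seg 3 [295.7°–360°] simple-harmonic, h=-16: θ=341.2° here. β=45.5, B=64.3. -16/2·(1 − cos(π·0.7076)) = -12.8559 → s = 17.1441
radial distance = base radius + s = 18 + 17.1441 = 35.1441

35.1441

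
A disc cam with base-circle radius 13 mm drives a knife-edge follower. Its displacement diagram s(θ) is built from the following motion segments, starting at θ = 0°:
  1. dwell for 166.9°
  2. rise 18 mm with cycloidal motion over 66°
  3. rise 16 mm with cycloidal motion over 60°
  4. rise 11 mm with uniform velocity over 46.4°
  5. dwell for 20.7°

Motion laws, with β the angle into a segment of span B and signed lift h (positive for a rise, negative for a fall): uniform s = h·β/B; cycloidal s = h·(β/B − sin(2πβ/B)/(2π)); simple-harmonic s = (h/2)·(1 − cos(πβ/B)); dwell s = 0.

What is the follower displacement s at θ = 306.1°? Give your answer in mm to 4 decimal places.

seg 1 [0°–166.9°] dwell: s stays 0.0000
seg 2 [166.9°–232.9°] cycloidal, h=18: full span → s += 18 → s = 18.0000
seg 3 [232.9°–292.9°] cycloidal, h=16: full span → s += 16 → s = 34.0000
seg 4 [292.9°–339.3°] uniform, h=11: θ=306.1° here. β=13.2, B=46.4. 11·13.2/46.4 = 3.1293 → s = 37.1293

37.1293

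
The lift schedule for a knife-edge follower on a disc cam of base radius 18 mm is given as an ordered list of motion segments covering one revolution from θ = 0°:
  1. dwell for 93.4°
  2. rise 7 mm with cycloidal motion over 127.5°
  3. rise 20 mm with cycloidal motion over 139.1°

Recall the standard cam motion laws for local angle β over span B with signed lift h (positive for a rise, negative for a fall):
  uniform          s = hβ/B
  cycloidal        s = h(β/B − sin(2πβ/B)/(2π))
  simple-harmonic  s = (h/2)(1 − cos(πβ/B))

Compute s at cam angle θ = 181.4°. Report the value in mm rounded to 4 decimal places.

seg 1 [0°–93.4°] dwell: s stays 0.0000
seg 2 [93.4°–220.9°] cycloidal, h=7: θ=181.4° here. β=88, B=127.5. 7·(0.6902 − sin(2π·0.6902)/(2π)) = 5.8677 → s = 5.8677

5.8677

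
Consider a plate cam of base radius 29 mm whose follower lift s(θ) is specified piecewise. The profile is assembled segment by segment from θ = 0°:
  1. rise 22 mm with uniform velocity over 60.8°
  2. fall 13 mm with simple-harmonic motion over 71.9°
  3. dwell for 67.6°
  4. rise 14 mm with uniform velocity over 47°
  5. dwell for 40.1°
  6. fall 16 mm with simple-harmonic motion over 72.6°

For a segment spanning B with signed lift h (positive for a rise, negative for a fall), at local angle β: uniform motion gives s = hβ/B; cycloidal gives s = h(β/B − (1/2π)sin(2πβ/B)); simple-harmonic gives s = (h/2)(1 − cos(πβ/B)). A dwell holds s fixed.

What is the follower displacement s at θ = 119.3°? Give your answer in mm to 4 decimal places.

seg 1 [0°–60.8°] uniform, h=22: full span → s += 22 → s = 22.0000
seg 2 [60.8°–132.7°] simple-harmonic, h=-13: θ=119.3° here. β=58.5, B=71.9. -13/2·(1 − cos(π·0.8136)) = -11.9173 → s = 10.0827

10.0827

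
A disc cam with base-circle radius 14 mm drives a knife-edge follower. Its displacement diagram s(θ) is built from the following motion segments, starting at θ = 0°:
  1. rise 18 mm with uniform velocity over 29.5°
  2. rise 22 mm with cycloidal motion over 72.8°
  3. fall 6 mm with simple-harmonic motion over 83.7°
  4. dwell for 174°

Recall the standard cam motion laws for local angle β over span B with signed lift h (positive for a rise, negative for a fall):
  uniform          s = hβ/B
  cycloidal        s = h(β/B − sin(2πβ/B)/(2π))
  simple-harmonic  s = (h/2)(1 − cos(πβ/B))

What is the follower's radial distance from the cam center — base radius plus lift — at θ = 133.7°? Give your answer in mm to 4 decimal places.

seg 1 [0°–29.5°] uniform, h=18: full span → s += 18 → s = 18.0000
seg 2 [29.5°–102.3°] cycloidal, h=22: full span → s += 22 → s = 40.0000
seg 3 [102.3°–186°] simple-harmonic, h=-6: θ=133.7° here. β=31.4, B=83.7. -6/2·(1 − cos(π·0.3751)) = -1.8533 → s = 38.1467
radial distance = base radius + s = 14 + 38.1467 = 52.1467

52.1467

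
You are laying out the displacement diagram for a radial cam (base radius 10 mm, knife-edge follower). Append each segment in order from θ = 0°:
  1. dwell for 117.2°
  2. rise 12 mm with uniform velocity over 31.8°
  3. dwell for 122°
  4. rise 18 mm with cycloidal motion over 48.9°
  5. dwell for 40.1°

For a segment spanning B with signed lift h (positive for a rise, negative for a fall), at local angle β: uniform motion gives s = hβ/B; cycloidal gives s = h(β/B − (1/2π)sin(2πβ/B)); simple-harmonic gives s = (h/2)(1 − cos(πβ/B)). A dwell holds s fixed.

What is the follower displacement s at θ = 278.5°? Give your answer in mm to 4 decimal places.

seg 1 [0°–117.2°] dwell: s stays 0.0000
seg 2 [117.2°–149°] uniform, h=12: full span → s += 12 → s = 12.0000
seg 3 [149°–271°] dwell: s stays 12.0000
seg 4 [271°–319.9°] cycloidal, h=18: θ=278.5° here. β=7.5, B=48.9. 18·(0.1534 − sin(2π·0.1534)/(2π)) = 0.4079 → s = 12.4079

12.4079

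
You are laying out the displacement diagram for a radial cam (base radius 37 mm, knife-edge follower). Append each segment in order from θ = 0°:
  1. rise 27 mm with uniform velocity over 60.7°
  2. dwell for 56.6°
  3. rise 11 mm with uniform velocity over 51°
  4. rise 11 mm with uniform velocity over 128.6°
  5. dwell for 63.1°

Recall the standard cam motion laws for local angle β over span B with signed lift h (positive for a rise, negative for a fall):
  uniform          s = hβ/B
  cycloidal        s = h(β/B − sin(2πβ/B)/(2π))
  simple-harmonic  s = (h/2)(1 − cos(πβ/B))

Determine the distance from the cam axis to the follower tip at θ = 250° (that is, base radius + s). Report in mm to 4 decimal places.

seg 1 [0°–60.7°] uniform, h=27: full span → s += 27 → s = 27.0000
seg 2 [60.7°–117.3°] dwell: s stays 27.0000
seg 3 [117.3°–168.3°] uniform, h=11: full span → s += 11 → s = 38.0000
seg 4 [168.3°–296.9°] uniform, h=11: θ=250° here. β=81.7, B=128.6. 11·81.7/128.6 = 6.9883 → s = 44.9883
radial distance = base radius + s = 37 + 44.9883 = 81.9883

81.9883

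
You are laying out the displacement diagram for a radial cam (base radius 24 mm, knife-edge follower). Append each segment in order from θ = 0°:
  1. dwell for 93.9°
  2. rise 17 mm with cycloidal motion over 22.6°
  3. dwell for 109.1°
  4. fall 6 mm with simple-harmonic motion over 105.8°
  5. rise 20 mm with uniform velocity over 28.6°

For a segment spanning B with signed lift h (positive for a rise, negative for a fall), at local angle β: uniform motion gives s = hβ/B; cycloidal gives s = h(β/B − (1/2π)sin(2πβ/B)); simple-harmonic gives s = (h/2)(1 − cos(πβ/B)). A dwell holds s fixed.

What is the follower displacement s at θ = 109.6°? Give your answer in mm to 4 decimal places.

seg 1 [0°–93.9°] dwell: s stays 0.0000
seg 2 [93.9°–116.5°] cycloidal, h=17: θ=109.6° here. β=15.7, B=22.6. 17·(0.6947 − sin(2π·0.6947)/(2π)) = 14.3536 → s = 14.3536

14.3536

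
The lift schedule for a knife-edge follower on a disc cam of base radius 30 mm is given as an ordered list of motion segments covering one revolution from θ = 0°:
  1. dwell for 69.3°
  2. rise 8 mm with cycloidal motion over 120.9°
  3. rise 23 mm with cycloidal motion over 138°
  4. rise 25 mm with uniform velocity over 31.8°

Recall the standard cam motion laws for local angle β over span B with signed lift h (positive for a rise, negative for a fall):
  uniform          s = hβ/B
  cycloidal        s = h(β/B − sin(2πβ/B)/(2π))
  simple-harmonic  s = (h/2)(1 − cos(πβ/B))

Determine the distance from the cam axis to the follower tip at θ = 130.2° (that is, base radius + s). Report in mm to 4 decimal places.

seg 1 [0°–69.3°] dwell: s stays 0.0000
seg 2 [69.3°–190.2°] cycloidal, h=8: θ=130.2° here. β=60.9, B=120.9. 8·(0.5037 − sin(2π·0.5037)/(2π)) = 4.0596 → s = 4.0596
radial distance = base radius + s = 30 + 4.0596 = 34.0596

34.0596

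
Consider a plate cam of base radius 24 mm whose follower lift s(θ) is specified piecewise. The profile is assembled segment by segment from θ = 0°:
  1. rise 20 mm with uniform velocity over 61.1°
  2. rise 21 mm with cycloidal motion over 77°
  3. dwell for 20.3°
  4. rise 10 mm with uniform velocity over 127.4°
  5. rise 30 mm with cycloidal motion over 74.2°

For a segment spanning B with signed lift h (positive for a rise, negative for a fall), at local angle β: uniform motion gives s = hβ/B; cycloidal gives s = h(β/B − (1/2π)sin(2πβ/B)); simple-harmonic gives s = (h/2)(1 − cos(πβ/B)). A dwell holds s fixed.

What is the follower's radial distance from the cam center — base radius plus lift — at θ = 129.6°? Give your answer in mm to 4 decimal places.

seg 1 [0°–61.1°] uniform, h=20: full span → s += 20 → s = 20.0000
seg 2 [61.1°–138.1°] cycloidal, h=21: θ=129.6° here. β=68.5, B=77. 21·(0.8896 − sin(2π·0.8896)/(2π)) = 20.8185 → s = 40.8185
radial distance = base radius + s = 24 + 40.8185 = 64.8185

64.8185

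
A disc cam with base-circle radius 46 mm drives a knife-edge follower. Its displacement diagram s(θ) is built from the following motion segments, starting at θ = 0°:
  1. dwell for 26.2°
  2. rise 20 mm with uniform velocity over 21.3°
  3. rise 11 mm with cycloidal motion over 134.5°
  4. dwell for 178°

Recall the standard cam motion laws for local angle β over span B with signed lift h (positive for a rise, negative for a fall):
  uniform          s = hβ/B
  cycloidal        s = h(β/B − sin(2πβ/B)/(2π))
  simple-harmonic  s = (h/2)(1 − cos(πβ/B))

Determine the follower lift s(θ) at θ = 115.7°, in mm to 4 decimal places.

seg 1 [0°–26.2°] dwell: s stays 0.0000
seg 2 [26.2°–47.5°] uniform, h=20: full span → s += 20 → s = 20.0000
seg 3 [47.5°–182°] cycloidal, h=11: θ=115.7° here. β=68.2, B=134.5. 11·(0.5071 − sin(2π·0.5071)/(2π)) = 5.6554 → s = 25.6554

25.6554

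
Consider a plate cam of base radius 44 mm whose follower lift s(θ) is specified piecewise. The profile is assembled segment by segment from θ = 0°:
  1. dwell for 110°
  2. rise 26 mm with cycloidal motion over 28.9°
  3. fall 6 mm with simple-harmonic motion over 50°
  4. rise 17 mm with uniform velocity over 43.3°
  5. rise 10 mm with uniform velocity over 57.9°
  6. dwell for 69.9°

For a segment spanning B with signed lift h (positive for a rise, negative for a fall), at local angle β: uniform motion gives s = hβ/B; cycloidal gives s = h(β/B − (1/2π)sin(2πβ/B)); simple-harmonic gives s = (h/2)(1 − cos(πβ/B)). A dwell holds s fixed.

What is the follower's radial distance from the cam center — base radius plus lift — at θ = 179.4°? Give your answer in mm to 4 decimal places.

seg 1 [0°–110°] dwell: s stays 0.0000
seg 2 [110°–138.9°] cycloidal, h=26: full span → s += 26 → s = 26.0000
seg 3 [138.9°–188.9°] simple-harmonic, h=-6: θ=179.4° here. β=40.5, B=50. -6/2·(1 − cos(π·0.8100)) = -5.4812 → s = 20.5188
radial distance = base radius + s = 44 + 20.5188 = 64.5188

64.5188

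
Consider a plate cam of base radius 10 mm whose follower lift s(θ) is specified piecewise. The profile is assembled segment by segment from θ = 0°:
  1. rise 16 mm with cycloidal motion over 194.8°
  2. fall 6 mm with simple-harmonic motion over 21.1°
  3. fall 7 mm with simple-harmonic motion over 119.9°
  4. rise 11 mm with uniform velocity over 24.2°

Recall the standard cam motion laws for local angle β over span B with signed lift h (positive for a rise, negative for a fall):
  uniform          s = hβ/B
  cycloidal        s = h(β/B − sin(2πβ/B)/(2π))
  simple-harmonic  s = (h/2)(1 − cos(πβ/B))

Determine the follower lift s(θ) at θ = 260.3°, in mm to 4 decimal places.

seg 1 [0°–194.8°] cycloidal, h=16: full span → s += 16 → s = 16.0000
seg 2 [194.8°–215.9°] simple-harmonic, h=-6: full span → s += -6 → s = 10.0000
seg 3 [215.9°–335.8°] simple-harmonic, h=-7: θ=260.3° here. β=44.4, B=119.9. -7/2·(1 − cos(π·0.3703)) = -2.1131 → s = 7.8869

7.8869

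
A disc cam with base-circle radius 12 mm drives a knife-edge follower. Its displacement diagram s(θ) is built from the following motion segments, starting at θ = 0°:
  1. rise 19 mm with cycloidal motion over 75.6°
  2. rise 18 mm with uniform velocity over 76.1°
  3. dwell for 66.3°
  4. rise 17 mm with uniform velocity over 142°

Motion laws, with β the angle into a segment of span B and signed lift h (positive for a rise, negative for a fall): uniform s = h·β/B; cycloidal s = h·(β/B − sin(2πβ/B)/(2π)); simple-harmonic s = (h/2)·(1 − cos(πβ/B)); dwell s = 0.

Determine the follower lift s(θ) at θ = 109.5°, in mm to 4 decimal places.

seg 1 [0°–75.6°] cycloidal, h=19: full span → s += 19 → s = 19.0000
seg 2 [75.6°–151.7°] uniform, h=18: θ=109.5° here. β=33.9, B=76.1. 18·33.9/76.1 = 8.0184 → s = 27.0184

27.0184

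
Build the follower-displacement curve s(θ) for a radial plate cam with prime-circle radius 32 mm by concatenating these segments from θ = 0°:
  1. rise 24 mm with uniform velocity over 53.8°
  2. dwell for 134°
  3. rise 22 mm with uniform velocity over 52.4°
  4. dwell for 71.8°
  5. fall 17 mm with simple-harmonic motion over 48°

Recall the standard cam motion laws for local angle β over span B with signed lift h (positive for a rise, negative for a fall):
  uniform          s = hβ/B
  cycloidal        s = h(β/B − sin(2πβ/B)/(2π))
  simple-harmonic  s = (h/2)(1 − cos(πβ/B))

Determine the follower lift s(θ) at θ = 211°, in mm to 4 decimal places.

seg 1 [0°–53.8°] uniform, h=24: full span → s += 24 → s = 24.0000
seg 2 [53.8°–187.8°] dwell: s stays 24.0000
seg 3 [187.8°–240.2°] uniform, h=22: θ=211° here. β=23.2, B=52.4. 22·23.2/52.4 = 9.7405 → s = 33.7405

33.7405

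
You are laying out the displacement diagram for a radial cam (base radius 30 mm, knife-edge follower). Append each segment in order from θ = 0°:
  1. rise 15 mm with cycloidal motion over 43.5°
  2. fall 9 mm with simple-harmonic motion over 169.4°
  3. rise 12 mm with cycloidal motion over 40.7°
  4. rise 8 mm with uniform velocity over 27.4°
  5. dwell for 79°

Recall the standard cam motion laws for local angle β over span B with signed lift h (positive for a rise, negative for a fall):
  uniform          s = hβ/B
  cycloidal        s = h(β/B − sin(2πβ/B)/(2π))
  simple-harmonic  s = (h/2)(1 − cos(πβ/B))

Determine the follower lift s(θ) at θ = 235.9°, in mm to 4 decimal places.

seg 1 [0°–43.5°] cycloidal, h=15: full span → s += 15 → s = 15.0000
seg 2 [43.5°–212.9°] simple-harmonic, h=-9: full span → s += -9 → s = 6.0000
seg 3 [212.9°–253.6°] cycloidal, h=12: θ=235.9° here. β=23, B=40.7. 12·(0.5651 − sin(2π·0.5651)/(2π)) = 7.5410 → s = 13.5410

13.5410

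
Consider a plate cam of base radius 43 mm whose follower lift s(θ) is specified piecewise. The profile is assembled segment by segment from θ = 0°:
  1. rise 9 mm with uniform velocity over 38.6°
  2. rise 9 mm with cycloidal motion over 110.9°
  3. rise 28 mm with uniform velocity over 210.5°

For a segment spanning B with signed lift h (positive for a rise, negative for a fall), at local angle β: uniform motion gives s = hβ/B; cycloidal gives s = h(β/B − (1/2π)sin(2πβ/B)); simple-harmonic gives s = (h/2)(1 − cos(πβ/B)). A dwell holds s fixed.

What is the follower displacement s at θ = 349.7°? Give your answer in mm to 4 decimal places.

seg 1 [0°–38.6°] uniform, h=9: full span → s += 9 → s = 9.0000
seg 2 [38.6°–149.5°] cycloidal, h=9: full span → s += 9 → s = 18.0000
seg 3 [149.5°–360°] uniform, h=28: θ=349.7° here. β=200.2, B=210.5. 28·200.2/210.5 = 26.6299 → s = 44.6299

44.6299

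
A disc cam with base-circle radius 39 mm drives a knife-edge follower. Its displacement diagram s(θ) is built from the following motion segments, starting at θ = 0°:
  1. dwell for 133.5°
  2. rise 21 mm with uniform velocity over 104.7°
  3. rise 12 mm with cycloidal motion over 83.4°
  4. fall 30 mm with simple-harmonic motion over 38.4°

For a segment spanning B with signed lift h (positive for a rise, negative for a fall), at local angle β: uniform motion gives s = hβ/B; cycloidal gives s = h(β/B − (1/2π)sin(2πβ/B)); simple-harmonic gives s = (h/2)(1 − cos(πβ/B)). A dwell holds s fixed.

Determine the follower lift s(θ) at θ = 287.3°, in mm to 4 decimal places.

seg 1 [0°–133.5°] dwell: s stays 0.0000
seg 2 [133.5°–238.2°] uniform, h=21: full span → s += 21 → s = 21.0000
seg 3 [238.2°–321.6°] cycloidal, h=12: θ=287.3° here. β=49.1, B=83.4. 12·(0.5887 − sin(2π·0.5887)/(2π)) = 8.0752 → s = 29.0752

29.0752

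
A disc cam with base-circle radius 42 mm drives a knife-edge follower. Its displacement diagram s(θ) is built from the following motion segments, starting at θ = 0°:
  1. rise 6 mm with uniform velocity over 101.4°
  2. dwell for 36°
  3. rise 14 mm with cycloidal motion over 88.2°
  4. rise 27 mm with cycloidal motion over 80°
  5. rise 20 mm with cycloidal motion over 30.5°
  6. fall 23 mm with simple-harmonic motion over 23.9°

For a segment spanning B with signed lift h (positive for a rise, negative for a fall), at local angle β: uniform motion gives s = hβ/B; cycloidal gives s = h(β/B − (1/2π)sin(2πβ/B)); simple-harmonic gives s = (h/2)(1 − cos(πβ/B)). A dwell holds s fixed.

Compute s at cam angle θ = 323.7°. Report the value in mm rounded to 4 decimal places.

seg 1 [0°–101.4°] uniform, h=6: full span → s += 6 → s = 6.0000
seg 2 [101.4°–137.4°] dwell: s stays 6.0000
seg 3 [137.4°–225.6°] cycloidal, h=14: full span → s += 14 → s = 20.0000
seg 4 [225.6°–305.6°] cycloidal, h=27: full span → s += 27 → s = 47.0000
seg 5 [305.6°–336.1°] cycloidal, h=20: θ=323.7° here. β=18.1, B=30.5. 20·(0.5934 − sin(2π·0.5934)/(2π)) = 13.6322 → s = 60.6322

60.6322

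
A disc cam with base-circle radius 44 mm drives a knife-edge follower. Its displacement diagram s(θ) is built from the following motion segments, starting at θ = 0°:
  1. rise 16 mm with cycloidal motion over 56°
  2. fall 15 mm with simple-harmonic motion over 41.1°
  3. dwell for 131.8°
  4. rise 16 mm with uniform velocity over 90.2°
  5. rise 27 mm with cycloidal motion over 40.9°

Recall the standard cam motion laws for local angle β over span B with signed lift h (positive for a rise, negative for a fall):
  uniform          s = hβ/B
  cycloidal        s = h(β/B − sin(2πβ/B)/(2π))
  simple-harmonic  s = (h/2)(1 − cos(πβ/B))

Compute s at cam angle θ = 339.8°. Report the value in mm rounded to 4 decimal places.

seg 1 [0°–56°] cycloidal, h=16: full span → s += 16 → s = 16.0000
seg 2 [56°–97.1°] simple-harmonic, h=-15: full span → s += -15 → s = 1.0000
seg 3 [97.1°–228.9°] dwell: s stays 1.0000
seg 4 [228.9°–319.1°] uniform, h=16: full span → s += 16 → s = 17.0000
seg 5 [319.1°–360°] cycloidal, h=27: θ=339.8° here. β=20.7, B=40.9. 27·(0.5061 − sin(2π·0.5061)/(2π)) = 13.8300 → s = 30.8300

30.8300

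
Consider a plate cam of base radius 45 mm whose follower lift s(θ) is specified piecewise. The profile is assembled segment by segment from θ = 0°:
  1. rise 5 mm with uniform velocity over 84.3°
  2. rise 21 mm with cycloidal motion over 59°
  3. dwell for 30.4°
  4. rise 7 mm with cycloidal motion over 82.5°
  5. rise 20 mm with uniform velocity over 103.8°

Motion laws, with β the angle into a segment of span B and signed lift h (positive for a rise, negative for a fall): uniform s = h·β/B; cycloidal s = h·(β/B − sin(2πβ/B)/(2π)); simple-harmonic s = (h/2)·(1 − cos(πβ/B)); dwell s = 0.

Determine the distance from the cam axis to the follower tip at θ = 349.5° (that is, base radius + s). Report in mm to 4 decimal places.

seg 1 [0°–84.3°] uniform, h=5: full span → s += 5 → s = 5.0000
seg 2 [84.3°–143.3°] cycloidal, h=21: full span → s += 21 → s = 26.0000
seg 3 [143.3°–173.7°] dwell: s stays 26.0000
seg 4 [173.7°–256.2°] cycloidal, h=7: full span → s += 7 → s = 33.0000
seg 5 [256.2°–360°] uniform, h=20: θ=349.5° here. β=93.3, B=103.8. 20·93.3/103.8 = 17.9769 → s = 50.9769
radial distance = base radius + s = 45 + 50.9769 = 95.9769

95.9769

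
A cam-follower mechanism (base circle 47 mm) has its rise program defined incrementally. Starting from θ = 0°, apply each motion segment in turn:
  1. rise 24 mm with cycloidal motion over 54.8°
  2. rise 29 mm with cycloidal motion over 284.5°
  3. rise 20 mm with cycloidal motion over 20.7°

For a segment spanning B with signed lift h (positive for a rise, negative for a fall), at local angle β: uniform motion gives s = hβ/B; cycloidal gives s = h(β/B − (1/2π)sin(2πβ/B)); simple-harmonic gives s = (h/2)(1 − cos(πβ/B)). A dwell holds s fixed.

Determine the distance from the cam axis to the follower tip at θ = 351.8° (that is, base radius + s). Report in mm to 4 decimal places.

seg 1 [0°–54.8°] cycloidal, h=24: full span → s += 24 → s = 24.0000
seg 2 [54.8°–339.3°] cycloidal, h=29: full span → s += 29 → s = 53.0000
seg 3 [339.3°–360°] cycloidal, h=20: θ=351.8° here. β=12.5, B=20.7. 20·(0.6039 − sin(2π·0.6039)/(2π)) = 14.0102 → s = 67.0102
radial distance = base radius + s = 47 + 67.0102 = 114.0102

114.0102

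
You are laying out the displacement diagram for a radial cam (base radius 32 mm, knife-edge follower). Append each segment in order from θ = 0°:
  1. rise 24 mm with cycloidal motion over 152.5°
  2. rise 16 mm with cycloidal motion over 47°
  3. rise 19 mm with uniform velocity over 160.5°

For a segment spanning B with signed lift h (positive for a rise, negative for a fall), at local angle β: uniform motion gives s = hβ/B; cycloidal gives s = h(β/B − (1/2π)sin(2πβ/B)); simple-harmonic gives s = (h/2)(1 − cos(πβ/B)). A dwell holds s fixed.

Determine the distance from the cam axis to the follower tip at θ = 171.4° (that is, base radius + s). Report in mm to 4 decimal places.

seg 1 [0°–152.5°] cycloidal, h=24: full span → s += 24 → s = 24.0000
seg 2 [152.5°–199.5°] cycloidal, h=16: θ=171.4° here. β=18.9, B=47. 16·(0.4021 − sin(2π·0.4021)/(2π)) = 4.9649 → s = 28.9649
radial distance = base radius + s = 32 + 28.9649 = 60.9649

60.9649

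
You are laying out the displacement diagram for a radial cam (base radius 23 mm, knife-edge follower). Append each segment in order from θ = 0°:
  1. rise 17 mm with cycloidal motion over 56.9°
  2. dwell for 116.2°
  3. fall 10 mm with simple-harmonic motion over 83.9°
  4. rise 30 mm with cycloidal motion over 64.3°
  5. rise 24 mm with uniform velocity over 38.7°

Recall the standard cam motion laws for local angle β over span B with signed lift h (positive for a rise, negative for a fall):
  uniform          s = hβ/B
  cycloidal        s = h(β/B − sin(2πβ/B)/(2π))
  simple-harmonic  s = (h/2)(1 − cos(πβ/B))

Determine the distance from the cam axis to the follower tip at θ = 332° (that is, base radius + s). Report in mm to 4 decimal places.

seg 1 [0°–56.9°] cycloidal, h=17: full span → s += 17 → s = 17.0000
seg 2 [56.9°–173.1°] dwell: s stays 17.0000
seg 3 [173.1°–257°] simple-harmonic, h=-10: full span → s += -10 → s = 7.0000
seg 4 [257°–321.3°] cycloidal, h=30: full span → s += 30 → s = 37.0000
seg 5 [321.3°–360°] uniform, h=24: θ=332° here. β=10.7, B=38.7. 24·10.7/38.7 = 6.6357 → s = 43.6357
radial distance = base radius + s = 23 + 43.6357 = 66.6357

66.6357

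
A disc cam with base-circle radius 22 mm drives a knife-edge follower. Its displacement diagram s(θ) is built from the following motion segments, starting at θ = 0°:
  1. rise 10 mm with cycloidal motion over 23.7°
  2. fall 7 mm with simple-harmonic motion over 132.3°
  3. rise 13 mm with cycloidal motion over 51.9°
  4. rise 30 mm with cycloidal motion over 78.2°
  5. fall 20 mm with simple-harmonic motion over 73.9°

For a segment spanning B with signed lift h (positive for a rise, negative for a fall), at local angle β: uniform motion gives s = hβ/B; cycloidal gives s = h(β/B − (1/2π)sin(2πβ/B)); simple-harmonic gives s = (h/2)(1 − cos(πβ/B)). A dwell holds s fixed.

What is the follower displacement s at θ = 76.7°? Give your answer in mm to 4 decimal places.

seg 1 [0°–23.7°] cycloidal, h=10: full span → s += 10 → s = 10.0000
seg 2 [23.7°–156°] simple-harmonic, h=-7: θ=76.7° here. β=53, B=132.3. -7/2·(1 − cos(π·0.4006)) = -2.4248 → s = 7.5752

7.5752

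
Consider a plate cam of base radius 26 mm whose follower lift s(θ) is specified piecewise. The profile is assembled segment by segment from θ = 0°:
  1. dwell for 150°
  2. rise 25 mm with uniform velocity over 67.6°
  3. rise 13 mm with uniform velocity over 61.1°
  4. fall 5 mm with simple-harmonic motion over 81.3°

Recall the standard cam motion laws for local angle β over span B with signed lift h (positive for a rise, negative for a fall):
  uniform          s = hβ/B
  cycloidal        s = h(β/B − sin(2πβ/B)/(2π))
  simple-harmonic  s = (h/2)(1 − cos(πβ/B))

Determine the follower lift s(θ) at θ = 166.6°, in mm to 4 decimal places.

seg 1 [0°–150°] dwell: s stays 0.0000
seg 2 [150°–217.6°] uniform, h=25: θ=166.6° here. β=16.6, B=67.6. 25·16.6/67.6 = 6.1391 → s = 6.1391

6.1391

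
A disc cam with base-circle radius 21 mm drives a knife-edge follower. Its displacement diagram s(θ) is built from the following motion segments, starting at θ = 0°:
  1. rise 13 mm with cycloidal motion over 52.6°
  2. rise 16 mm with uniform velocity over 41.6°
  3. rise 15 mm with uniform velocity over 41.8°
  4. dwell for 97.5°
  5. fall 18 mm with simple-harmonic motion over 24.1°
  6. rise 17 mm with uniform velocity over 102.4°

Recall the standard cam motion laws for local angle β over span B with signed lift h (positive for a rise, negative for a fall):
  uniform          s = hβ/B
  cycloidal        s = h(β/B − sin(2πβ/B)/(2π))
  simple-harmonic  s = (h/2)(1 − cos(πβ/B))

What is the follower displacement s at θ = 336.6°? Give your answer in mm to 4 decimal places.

seg 1 [0°–52.6°] cycloidal, h=13: full span → s += 13 → s = 13.0000
seg 2 [52.6°–94.2°] uniform, h=16: full span → s += 16 → s = 29.0000
seg 3 [94.2°–136°] uniform, h=15: full span → s += 15 → s = 44.0000
seg 4 [136°–233.5°] dwell: s stays 44.0000
seg 5 [233.5°–257.6°] simple-harmonic, h=-18: full span → s += -18 → s = 26.0000
seg 6 [257.6°–360°] uniform, h=17: θ=336.6° here. β=79, B=102.4. 17·79/102.4 = 13.1152 → s = 39.1152

39.1152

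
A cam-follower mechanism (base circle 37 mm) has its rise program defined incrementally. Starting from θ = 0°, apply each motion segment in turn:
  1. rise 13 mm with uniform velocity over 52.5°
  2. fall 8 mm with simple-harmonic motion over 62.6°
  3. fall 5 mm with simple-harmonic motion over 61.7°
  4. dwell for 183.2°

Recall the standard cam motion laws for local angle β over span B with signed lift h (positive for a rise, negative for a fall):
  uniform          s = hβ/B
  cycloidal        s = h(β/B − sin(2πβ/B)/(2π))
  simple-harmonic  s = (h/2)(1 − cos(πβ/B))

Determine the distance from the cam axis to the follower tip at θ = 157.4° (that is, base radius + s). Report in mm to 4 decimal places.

seg 1 [0°–52.5°] uniform, h=13: full span → s += 13 → s = 13.0000
seg 2 [52.5°–115.1°] simple-harmonic, h=-8: full span → s += -8 → s = 5.0000
seg 3 [115.1°–176.8°] simple-harmonic, h=-5: θ=157.4° here. β=42.3, B=61.7. -5/2·(1 − cos(π·0.6856)) = -3.8763 → s = 1.1237
radial distance = base radius + s = 37 + 1.1237 = 38.1237

38.1237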